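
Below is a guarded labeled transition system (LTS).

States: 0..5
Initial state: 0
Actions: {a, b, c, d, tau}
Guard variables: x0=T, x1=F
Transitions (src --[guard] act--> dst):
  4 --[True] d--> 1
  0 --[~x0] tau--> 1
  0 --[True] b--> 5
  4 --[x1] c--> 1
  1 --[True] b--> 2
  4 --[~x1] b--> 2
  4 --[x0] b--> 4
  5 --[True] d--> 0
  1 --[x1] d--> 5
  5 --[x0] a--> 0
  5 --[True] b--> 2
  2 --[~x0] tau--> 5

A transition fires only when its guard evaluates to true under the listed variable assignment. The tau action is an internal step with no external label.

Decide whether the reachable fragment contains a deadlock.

Answer: DEADLOCK at state 2

Trace:
R = {0,2,5}
  0: b→5  [1 exit(s)]
  2: ∅  [STUCK]
  5: a→0  b→2  d→0  [3 exit(s)]
witness 2: b·b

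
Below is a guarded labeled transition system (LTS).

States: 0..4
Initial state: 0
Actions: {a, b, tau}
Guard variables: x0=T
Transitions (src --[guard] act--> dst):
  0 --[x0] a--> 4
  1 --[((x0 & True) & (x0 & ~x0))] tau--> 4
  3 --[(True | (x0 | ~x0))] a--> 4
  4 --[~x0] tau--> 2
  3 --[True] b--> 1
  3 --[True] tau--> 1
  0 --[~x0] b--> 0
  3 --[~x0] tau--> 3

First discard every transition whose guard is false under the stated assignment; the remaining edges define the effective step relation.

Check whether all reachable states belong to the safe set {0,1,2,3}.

Answer: INVARIANT VIOLATED at state 4

Working:
Safe = {0,1,2,3}
Reach set: {0,4}
  0: ✓
  4: VIOLATES
counterexample path to 4: a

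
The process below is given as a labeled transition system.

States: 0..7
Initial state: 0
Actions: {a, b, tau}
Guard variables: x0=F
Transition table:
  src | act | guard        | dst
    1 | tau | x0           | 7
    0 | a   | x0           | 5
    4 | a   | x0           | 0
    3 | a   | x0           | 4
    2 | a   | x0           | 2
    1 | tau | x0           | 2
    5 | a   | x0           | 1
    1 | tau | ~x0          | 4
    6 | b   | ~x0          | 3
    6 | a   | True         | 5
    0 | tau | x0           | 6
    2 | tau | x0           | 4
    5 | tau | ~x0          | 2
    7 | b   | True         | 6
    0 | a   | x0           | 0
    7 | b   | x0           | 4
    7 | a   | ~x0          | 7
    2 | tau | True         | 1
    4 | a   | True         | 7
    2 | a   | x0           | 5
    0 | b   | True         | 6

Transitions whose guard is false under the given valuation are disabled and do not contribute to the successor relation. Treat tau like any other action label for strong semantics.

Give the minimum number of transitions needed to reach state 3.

Layered search for 3:
  L0 = {0}
  L1 = {6}
  L2 = {3,5}
3 enters at depth 2; path b·b

Answer: 2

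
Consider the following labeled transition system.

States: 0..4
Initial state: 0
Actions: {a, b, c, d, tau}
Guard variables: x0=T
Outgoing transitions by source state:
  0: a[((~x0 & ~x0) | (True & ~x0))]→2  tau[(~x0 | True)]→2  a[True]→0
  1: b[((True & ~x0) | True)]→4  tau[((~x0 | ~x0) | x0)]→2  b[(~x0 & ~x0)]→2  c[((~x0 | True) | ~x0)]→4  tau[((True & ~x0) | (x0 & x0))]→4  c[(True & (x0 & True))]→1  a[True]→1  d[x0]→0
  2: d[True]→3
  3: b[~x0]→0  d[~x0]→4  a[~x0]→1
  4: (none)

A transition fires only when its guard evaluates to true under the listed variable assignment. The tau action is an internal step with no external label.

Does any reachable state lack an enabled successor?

Answer: DEADLOCK at state 3

Working:
Reach set: {0,2,3}
  0: a→0  tau→2  [2 exit(s)]
  2: d→3  [1 exit(s)]
  3: ∅  [no exit]
witness 3: tau·d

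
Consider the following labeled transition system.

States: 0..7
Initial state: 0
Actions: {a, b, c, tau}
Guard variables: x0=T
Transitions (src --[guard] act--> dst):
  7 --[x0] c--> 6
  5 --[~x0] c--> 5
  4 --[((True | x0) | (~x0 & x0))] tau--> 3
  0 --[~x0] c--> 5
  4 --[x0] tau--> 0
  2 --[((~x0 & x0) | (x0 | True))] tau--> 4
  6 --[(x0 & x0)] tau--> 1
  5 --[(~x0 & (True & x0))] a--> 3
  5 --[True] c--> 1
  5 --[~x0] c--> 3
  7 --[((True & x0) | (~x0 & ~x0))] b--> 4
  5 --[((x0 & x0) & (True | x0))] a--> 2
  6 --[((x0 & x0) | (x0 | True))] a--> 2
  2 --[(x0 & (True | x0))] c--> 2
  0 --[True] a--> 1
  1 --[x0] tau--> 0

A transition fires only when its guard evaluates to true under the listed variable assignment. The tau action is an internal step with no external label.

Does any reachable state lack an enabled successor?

Answer: DEADLOCK-FREE

Trace:
Reachable = {0,1}
  0: a→1  [1 exit(s)]
  1: tau→0  [1 exit(s)]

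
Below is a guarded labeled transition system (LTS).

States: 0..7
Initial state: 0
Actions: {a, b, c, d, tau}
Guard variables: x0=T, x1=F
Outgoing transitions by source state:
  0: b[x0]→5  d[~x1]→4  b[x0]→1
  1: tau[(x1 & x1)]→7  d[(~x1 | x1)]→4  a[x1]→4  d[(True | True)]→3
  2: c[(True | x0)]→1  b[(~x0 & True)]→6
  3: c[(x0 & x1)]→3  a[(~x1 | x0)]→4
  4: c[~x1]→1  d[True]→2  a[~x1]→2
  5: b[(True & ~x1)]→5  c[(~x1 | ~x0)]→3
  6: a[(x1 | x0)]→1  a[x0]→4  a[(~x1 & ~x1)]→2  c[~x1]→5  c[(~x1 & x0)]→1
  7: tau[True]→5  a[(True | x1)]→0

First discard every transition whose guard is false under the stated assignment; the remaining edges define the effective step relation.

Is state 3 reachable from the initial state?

Guard filter leaves 19 enabled edge(s).
Layer 0: {0}
Layer 1: {1,4,5}  cumulative {0,1,4,5}
Layer 2: {2,3}  cumulative {0,1,2,3,4,5}
R = {0,1,2,3,4,5}
witness 3: b·d

Answer: REACHABLE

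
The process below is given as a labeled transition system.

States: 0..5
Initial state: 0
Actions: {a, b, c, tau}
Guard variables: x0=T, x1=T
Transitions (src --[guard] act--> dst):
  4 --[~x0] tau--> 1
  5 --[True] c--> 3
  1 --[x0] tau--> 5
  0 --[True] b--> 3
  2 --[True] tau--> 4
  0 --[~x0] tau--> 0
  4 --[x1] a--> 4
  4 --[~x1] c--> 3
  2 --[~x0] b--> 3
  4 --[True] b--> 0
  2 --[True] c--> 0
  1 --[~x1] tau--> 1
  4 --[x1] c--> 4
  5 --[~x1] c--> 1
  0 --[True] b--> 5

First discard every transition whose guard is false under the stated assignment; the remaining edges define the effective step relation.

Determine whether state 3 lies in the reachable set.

Answer: REACHABLE

Working:
9 transition(s) survive guard evaluation.
depth 0: {0}
depth 1: {3,5}  total {0,3,5}
Reachable = {0,3,5}
trace reaching 3: b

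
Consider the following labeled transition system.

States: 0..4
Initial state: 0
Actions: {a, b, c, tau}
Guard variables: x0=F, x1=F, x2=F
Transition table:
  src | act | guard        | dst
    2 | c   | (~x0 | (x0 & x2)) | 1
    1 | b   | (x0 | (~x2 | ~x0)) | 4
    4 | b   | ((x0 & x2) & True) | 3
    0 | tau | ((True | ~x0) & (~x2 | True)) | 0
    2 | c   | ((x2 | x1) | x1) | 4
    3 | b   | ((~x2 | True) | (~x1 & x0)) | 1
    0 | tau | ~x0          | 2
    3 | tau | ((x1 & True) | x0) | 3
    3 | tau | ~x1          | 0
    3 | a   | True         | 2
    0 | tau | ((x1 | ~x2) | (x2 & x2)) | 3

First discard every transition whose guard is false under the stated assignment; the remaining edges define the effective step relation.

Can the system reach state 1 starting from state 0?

Answer: REACHABLE

Trace:
After dropping false guards: 8 live edges.
L0 = {0}
L1 = {2,3}  total {0,2,3}
L2 = {1}  total {0,1,2,3}
L3 = {4}  total {0,1,2,3,4}
R = {0,1,2,3,4}
trace reaching 1: tau·c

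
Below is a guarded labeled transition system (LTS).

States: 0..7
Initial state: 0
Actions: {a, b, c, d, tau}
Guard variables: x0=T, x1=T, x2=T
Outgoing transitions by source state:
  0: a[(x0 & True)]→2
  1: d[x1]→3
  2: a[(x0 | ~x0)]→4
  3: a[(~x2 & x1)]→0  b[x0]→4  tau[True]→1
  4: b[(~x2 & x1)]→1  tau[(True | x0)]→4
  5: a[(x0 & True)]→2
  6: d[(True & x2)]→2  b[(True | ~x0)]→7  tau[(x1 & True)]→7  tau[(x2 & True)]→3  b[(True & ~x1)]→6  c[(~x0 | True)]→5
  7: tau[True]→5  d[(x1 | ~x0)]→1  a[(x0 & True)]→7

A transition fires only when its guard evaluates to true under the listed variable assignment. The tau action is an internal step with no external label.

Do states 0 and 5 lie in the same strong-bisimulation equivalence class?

Answer: BISIMILAR

Analysis:
Compute ~ classes (split until stable):
  P[0] = {{0,1,2,3,4,5,6,7}}
  P[1] = {{0,2,5},{1},{3},{4},{6},{7}}
  P[2] = {{0,5},{1},{2},{3},{4},{6},{7}}
stable after 3 split(s): 7 block(s)
0∈{0,5}, 5∈{0,5}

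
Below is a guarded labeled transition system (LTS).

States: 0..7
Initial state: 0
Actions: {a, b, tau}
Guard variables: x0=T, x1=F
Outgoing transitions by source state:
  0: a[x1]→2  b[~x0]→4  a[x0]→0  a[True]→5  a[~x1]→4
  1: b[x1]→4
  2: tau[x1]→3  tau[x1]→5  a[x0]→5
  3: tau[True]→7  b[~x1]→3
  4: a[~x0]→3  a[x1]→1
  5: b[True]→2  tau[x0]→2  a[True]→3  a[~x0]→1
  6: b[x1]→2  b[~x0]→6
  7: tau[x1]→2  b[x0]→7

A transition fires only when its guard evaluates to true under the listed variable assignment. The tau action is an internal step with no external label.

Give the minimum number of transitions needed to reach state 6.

Answer: UNREACHABLE

Analysis:
Breadth-first toward 6:
  L0 = {0}
  L1 = {4,5}
  L2 = {2,3}
  L3 = {7}
6 never appears.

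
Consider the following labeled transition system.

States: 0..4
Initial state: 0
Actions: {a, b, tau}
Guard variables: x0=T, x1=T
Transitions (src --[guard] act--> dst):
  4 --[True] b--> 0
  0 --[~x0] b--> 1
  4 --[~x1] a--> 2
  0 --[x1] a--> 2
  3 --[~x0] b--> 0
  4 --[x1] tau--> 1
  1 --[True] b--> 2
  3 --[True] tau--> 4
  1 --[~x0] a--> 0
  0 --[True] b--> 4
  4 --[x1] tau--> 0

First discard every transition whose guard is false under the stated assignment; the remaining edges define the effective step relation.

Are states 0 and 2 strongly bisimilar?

Answer: NOT BISIMILAR

Working:
Refine partition for ~:
  P[0] = {{0,1,2,3,4}}
  P[1] = {{0},{1},{2},{3},{4}}
Fixed point at round 2; 5 class(es).
0∈{0}, 2∈{2}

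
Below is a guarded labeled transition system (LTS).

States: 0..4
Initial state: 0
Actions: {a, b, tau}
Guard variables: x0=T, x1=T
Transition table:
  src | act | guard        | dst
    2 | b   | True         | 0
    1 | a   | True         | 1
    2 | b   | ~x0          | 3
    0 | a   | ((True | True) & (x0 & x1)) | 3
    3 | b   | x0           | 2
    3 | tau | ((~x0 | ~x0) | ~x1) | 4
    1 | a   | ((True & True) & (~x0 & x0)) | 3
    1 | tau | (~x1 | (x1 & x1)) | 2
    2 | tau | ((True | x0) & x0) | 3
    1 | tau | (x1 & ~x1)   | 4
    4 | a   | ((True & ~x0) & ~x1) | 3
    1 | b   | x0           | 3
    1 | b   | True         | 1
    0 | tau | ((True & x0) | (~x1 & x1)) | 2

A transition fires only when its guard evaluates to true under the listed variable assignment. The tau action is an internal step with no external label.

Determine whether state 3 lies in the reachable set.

After dropping false guards: 9 live edges.
depth 0: {0}
depth 1: {2,3}  cumulative {0,2,3}
Reach set: {0,2,3}
trace reaching 3: a

Answer: REACHABLE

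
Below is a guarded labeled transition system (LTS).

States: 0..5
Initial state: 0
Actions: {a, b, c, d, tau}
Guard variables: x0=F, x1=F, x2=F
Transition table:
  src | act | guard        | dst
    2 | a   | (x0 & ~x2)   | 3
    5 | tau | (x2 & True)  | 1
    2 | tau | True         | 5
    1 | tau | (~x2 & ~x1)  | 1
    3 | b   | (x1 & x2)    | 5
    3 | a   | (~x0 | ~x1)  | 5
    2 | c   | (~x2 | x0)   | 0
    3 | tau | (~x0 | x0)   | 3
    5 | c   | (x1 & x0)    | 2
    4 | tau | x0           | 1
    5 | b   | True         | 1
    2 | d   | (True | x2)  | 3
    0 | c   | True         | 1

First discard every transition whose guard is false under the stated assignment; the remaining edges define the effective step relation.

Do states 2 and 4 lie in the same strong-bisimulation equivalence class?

Bisimulation quotient by refinement:
  round 0: {{0,1,2,3,4,5}}
  round 1: {{0},{1},{2},{3},{4},{5}}
6 equivalence class(es) (converged in 2)
[2]={2}  [4]={4}

Answer: NOT BISIMILAR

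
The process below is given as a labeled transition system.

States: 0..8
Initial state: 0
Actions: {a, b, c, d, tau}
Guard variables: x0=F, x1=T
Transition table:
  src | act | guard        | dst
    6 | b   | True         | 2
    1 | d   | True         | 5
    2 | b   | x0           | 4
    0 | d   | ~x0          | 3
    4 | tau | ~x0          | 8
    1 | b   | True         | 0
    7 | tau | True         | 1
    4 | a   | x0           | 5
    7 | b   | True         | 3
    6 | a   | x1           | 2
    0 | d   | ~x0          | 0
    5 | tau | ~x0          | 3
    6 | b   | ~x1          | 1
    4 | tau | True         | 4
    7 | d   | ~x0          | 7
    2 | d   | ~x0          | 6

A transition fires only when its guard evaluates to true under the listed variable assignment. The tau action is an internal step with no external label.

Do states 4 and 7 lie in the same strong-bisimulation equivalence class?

Answer: NOT BISIMILAR

Working:
Compute ~ classes (split until stable):
  P[0] = {{0,1,2,3,4,5,6,7,8}}
  P[1] = {{0,2},{1},{3,8},{4,5},{6},{7}}
  P[2] = {{0},{1},{2},{3,8},{4},{5},{6},{7}}
Fixed point at round 3; 8 class(es).
[4]={4}  [7]={7}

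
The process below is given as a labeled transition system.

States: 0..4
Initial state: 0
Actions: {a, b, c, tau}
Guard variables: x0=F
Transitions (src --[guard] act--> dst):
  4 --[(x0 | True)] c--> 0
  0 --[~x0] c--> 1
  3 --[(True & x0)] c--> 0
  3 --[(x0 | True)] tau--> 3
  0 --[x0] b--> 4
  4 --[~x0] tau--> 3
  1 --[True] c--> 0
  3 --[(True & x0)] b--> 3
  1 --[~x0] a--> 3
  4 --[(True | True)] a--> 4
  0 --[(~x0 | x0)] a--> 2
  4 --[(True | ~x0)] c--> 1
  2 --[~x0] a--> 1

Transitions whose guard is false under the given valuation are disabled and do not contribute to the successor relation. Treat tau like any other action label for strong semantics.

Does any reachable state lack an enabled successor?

Answer: DEADLOCK-FREE

Analysis:
Reach set: {0,1,2,3}
  0: a→2  c→1  [2 exit(s)]
  1: a→3  c→0  [2 exit(s)]
  2: a→1  [1 exit(s)]
  3: tau→3  [1 exit(s)]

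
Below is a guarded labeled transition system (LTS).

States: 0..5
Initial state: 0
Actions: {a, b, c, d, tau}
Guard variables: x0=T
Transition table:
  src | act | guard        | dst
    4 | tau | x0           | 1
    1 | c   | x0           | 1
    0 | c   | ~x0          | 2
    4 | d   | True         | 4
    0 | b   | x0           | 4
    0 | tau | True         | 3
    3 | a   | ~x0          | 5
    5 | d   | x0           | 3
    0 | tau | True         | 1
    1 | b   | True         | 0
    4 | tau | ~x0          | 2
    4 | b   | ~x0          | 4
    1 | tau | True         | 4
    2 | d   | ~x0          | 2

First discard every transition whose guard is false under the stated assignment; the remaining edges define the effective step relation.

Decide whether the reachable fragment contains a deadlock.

R = {0,1,3,4}
  0: b→4  tau→1  tau→3  [3 exit(s)]
  1: b→0  c→1  tau→4  [3 exit(s)]
  3: ∅  [STUCK]
  4: d→4  tau→1  [2 exit(s)]
trace reaching 3: tau

Answer: DEADLOCK at state 3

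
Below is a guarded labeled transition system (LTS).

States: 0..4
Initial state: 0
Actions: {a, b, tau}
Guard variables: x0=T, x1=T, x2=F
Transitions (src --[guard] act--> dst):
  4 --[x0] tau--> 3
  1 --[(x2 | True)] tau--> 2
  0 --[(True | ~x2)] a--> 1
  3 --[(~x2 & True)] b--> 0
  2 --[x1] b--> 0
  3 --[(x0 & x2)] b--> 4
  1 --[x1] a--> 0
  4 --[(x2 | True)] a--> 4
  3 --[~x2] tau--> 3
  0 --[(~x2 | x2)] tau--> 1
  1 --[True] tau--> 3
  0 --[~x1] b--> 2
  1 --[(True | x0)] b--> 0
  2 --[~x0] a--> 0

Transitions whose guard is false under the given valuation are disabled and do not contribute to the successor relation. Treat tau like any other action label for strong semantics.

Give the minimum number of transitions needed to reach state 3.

Layered search for 3:
  L0 = {0}
  L1 = {1}
  L2 = {2,3}
3 enters at depth 2; path a·tau

Answer: 2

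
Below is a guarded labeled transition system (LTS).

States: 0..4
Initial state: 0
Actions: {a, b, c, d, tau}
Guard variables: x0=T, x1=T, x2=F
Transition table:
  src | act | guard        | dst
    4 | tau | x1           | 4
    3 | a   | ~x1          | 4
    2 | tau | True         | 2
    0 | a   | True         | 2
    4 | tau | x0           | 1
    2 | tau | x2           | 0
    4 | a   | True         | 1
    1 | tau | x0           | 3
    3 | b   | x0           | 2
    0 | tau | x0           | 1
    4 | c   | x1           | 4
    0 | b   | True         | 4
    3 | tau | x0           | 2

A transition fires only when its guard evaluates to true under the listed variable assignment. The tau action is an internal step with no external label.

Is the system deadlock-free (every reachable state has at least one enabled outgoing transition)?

R = {0,1,2,3,4}
  0: a→2  b→4  tau→1  [3 out]
  1: tau→3  [1 out]
  2: tau→2  [1 out]
  3: b→2  tau→2  [2 out]
  4: a→1  c→4  tau→1  tau→4  [4 out]

Answer: DEADLOCK-FREE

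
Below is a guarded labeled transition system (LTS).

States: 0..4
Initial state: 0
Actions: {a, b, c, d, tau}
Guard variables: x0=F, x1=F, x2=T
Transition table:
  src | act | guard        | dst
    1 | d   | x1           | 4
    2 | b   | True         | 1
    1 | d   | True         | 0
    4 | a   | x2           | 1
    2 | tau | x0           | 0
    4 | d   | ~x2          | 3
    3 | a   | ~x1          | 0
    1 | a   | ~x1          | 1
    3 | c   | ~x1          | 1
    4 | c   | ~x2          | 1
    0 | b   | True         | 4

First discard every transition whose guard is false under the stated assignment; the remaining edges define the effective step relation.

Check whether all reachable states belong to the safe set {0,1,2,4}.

Safe = {0,1,2,4}
R = {0,1,4}
  0: ok
  1: ok
  4: ok

Answer: INVARIANT HOLDS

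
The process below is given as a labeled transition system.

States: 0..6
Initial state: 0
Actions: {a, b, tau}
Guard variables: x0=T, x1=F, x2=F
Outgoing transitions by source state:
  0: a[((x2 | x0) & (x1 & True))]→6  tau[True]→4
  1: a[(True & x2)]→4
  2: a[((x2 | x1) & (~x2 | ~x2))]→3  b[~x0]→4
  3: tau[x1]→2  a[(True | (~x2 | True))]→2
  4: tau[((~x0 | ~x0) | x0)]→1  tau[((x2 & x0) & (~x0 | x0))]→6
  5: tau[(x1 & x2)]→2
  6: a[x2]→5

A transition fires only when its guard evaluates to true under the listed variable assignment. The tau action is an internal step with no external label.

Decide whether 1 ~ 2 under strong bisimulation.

Compute ~ classes (split until stable):
  round 0: {{0,1,2,3,4,5,6}}
  round 1: {{0,4},{1,2,5,6},{3}}
  round 2: {{0},{1,2,5,6},{3},{4}}
4 equivalence class(es) (converged in 3)
1∈{1,2,5,6}, 2∈{1,2,5,6}

Answer: BISIMILAR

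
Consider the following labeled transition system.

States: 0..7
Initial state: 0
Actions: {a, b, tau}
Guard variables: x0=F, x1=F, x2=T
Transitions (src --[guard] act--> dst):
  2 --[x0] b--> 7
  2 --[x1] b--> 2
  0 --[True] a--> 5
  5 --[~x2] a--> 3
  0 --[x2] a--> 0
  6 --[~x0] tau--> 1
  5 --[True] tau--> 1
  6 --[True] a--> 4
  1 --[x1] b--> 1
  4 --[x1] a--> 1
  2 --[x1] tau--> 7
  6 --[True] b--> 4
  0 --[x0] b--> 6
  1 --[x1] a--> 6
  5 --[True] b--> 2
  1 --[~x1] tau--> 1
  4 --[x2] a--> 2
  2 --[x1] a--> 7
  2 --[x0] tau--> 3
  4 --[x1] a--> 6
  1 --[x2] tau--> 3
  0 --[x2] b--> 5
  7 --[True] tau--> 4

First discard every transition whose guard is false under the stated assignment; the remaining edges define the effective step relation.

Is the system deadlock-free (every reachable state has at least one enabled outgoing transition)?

Answer: DEADLOCK at state 2

Working:
Reachable = {0,1,2,3,5}
  0: a→0  a→5  b→5  [3 exit(s)]
  1: tau→1  tau→3  [2 exit(s)]
  2: ∅  [STUCK]
  3: ∅  [STUCK]
  5: b→2  tau→1  [2 exit(s)]
Path to 2: a·b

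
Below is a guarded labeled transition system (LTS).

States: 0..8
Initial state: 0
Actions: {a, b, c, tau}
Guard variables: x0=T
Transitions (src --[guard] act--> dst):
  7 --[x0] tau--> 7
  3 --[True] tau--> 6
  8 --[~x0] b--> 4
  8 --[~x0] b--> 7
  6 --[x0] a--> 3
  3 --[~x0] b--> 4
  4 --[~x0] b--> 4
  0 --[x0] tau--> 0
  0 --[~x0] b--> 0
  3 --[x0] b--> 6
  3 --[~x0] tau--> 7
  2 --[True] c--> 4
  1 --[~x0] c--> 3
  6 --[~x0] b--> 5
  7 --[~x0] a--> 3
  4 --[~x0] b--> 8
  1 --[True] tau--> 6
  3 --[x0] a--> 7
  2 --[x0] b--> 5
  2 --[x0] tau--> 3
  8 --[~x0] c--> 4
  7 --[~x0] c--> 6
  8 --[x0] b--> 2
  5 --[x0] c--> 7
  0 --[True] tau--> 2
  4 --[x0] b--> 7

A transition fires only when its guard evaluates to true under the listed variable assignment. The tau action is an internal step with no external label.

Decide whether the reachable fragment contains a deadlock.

Answer: DEADLOCK-FREE

Working:
Reach set: {0,2,3,4,5,6,7}
  0: tau→0  tau→2  [2 out]
  2: b→5  c→4  tau→3  [3 out]
  3: a→7  b→6  tau→6  [3 out]
  4: b→7  [1 out]
  5: c→7  [1 out]
  6: a→3  [1 out]
  7: tau→7  [1 out]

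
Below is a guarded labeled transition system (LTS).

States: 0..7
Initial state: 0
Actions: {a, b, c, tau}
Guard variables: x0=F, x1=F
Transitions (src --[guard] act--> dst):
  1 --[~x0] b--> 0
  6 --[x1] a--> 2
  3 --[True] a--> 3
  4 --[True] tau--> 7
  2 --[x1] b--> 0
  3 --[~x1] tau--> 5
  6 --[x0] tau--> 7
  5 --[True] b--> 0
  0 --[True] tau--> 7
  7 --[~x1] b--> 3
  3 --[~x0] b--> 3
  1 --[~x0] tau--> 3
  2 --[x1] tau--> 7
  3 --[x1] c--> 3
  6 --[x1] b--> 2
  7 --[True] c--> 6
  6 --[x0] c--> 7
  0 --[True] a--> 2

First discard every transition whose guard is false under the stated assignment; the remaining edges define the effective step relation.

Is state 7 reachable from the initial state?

Answer: REACHABLE

Analysis:
Guard filter leaves 11 enabled edge(s).
Layer 0: {0}
Layer 1: {2,7}  total {0,2,7}
Layer 2: {3,6}  total {0,2,3,6,7}
Layer 3: {5}  total {0,2,3,5,6,7}
Reachable = {0,2,3,5,6,7}
witness 7: tau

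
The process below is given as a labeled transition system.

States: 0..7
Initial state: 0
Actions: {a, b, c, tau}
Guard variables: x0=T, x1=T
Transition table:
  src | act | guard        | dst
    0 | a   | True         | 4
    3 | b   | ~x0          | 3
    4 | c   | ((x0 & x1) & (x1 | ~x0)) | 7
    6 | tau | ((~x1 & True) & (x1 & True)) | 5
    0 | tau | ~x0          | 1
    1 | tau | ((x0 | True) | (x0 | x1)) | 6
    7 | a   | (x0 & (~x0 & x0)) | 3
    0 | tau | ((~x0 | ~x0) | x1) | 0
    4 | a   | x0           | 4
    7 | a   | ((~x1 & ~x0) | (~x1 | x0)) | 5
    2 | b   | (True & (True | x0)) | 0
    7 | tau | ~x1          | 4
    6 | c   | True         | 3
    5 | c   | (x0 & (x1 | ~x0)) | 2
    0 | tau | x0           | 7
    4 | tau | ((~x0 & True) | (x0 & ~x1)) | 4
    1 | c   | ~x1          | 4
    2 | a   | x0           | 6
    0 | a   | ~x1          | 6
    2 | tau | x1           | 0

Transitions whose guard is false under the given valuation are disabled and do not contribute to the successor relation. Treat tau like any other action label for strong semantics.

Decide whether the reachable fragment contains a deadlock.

Reach set: {0,2,3,4,5,6,7}
  0: a→4  tau→0  tau→7  [3 exit(s)]
  2: a→6  b→0  tau→0  [3 exit(s)]
  3: ∅  [no exit]
  4: a→4  c→7  [2 exit(s)]
  5: c→2  [1 exit(s)]
  6: c→3  [1 exit(s)]
  7: a→5  [1 exit(s)]
trace reaching 3: tau·a·c·a·c

Answer: DEADLOCK at state 3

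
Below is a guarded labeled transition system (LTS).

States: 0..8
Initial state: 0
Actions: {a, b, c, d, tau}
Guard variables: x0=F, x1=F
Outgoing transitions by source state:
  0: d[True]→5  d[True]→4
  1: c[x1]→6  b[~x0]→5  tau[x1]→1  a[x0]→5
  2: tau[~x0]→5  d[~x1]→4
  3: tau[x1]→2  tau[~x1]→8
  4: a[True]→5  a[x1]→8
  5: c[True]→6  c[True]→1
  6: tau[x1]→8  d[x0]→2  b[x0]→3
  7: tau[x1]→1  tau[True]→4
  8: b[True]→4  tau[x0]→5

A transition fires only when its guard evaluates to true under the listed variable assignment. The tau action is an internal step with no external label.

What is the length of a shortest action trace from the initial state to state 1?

BFS to 1:
  Layer 0: {0}
  Layer 1: {4,5}
  Layer 2: {1,6}
first hit 1 at d=2 via d·c

Answer: 2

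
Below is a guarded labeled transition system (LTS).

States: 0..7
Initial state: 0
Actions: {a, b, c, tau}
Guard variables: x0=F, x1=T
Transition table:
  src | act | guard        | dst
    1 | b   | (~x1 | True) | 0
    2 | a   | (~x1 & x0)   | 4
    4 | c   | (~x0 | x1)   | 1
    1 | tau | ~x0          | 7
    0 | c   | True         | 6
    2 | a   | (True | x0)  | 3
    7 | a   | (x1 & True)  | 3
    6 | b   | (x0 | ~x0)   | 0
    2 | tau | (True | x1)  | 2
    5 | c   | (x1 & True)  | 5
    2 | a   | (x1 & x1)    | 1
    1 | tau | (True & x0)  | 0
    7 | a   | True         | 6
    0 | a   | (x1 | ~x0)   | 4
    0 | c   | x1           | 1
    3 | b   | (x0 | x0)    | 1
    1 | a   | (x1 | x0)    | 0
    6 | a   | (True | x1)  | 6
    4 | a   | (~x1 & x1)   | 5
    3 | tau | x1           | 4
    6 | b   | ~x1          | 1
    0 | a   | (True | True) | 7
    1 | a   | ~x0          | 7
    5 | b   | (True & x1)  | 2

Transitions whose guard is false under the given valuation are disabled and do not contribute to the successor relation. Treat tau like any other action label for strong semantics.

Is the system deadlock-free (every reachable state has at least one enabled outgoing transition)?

Reachable = {0,1,3,4,6,7}
  0: a→4  a→7  c→1  c→6  [4 exit(s)]
  1: a→0  a→7  b→0  tau→7  [4 exit(s)]
  3: tau→4  [1 exit(s)]
  4: c→1  [1 exit(s)]
  6: a→6  b→0  [2 exit(s)]
  7: a→3  a→6  [2 exit(s)]

Answer: DEADLOCK-FREE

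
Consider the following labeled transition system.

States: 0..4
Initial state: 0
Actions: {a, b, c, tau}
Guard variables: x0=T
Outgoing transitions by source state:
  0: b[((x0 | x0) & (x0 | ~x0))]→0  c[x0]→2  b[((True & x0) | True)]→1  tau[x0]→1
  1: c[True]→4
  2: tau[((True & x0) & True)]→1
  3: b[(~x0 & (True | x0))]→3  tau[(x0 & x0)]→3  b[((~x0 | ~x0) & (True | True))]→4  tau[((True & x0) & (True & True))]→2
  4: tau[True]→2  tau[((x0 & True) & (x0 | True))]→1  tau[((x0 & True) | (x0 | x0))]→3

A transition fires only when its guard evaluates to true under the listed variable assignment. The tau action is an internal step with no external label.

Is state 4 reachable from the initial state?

After dropping false guards: 11 live edges.
depth 0: {0}
depth 1: {1,2}  cumulative {0,1,2}
depth 2: {4}  cumulative {0,1,2,4}
depth 3: {3}  cumulative {0,1,2,3,4}
Reach set: {0,1,2,3,4}
witness 4: b·c

Answer: REACHABLE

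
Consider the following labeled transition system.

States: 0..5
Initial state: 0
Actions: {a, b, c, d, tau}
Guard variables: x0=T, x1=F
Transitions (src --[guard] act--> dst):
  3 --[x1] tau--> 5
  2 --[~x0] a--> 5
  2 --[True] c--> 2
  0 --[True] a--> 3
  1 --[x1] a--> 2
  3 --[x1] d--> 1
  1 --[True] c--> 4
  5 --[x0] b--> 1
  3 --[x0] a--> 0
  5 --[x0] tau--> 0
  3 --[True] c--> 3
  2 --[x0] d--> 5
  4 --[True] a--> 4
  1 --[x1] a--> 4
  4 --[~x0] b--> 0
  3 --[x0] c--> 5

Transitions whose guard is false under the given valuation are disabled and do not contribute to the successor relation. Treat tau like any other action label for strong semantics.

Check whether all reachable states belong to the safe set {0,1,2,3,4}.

Safe = {0,1,2,3,4}
R = {0,1,3,4,5}
  0: ok
  1: ok
  3: ok
  4: ok
  5: VIOLATES
witness against invariant: a·c → 5

Answer: INVARIANT VIOLATED at state 5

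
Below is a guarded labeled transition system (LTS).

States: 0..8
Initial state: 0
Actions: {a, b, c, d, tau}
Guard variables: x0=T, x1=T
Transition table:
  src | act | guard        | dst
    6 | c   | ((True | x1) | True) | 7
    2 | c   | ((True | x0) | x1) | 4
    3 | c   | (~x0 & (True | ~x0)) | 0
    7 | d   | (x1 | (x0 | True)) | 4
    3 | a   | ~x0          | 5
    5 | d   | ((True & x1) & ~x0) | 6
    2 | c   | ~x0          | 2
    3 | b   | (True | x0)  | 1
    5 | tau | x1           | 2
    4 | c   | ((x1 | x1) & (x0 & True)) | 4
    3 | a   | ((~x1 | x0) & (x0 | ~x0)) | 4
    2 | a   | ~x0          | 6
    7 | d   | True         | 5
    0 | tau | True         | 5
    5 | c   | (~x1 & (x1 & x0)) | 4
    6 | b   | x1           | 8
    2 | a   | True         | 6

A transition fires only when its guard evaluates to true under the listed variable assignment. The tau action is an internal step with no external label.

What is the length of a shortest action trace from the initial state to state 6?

Answer: 3

Trace:
Layered search for 6:
  L0 = {0}
  L1 = {5}
  L2 = {2}
  L3 = {4,6}
depth(6)=3, e.g. tau·tau·a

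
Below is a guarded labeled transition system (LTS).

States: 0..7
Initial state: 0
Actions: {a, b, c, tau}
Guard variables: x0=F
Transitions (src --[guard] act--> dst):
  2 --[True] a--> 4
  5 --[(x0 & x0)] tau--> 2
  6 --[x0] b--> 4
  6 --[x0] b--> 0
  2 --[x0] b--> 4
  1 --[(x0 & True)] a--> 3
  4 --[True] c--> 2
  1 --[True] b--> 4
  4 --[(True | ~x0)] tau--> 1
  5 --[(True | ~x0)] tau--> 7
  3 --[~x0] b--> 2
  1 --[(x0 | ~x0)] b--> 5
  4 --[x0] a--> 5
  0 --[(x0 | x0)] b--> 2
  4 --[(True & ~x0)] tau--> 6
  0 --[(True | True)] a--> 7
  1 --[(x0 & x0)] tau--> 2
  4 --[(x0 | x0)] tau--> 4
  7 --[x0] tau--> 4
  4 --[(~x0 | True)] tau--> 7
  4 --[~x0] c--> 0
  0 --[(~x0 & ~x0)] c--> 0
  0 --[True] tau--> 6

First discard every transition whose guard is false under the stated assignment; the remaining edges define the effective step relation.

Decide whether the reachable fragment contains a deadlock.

Answer: DEADLOCK at state 6

Working:
R = {0,6,7}
  0: a→7  c→0  tau→6  [deg 3]
  6: ∅  [no exit]
  7: ∅  [no exit]
Path to 6: tau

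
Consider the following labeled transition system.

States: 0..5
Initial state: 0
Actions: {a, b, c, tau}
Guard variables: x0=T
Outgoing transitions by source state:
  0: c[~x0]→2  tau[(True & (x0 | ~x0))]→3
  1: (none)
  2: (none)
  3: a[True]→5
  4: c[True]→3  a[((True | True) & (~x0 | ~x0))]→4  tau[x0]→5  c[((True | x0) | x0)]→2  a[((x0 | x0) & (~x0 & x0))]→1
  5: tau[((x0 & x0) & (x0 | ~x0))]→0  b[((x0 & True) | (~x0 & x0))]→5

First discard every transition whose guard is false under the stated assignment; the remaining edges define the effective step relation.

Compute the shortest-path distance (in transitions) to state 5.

Answer: 2

Trace:
Layered search for 5:
  depth 0: {0}
  depth 1: {3}
  depth 2: {5}
depth(5)=2, e.g. tau·a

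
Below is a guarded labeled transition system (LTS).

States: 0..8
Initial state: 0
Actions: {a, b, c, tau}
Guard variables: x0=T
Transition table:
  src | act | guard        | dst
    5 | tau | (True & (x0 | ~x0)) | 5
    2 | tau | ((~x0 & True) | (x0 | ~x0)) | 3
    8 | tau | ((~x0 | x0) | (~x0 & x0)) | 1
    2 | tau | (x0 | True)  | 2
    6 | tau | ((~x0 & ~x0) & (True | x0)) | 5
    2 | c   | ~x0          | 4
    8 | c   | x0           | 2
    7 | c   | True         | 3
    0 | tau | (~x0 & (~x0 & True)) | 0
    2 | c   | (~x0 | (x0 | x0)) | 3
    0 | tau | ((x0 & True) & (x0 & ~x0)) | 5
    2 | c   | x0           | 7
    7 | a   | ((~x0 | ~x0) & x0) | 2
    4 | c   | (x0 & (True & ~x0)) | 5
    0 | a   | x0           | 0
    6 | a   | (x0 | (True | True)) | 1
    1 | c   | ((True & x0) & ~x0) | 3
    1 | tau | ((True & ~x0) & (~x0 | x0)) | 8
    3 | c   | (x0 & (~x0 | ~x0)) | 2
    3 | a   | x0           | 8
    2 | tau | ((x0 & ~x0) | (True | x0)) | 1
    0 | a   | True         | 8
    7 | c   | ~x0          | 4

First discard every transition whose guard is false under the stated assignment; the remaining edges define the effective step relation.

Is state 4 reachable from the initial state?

Guard filter leaves 13 enabled edge(s).
Layer 0: {0}
Layer 1: {8}  now seen {0,8}
Layer 2: {1,2}  now seen {0,1,2,8}
Layer 3: {3,7}  now seen {0,1,2,3,7,8}
R = {0,1,2,3,7,8}

Answer: UNREACHABLE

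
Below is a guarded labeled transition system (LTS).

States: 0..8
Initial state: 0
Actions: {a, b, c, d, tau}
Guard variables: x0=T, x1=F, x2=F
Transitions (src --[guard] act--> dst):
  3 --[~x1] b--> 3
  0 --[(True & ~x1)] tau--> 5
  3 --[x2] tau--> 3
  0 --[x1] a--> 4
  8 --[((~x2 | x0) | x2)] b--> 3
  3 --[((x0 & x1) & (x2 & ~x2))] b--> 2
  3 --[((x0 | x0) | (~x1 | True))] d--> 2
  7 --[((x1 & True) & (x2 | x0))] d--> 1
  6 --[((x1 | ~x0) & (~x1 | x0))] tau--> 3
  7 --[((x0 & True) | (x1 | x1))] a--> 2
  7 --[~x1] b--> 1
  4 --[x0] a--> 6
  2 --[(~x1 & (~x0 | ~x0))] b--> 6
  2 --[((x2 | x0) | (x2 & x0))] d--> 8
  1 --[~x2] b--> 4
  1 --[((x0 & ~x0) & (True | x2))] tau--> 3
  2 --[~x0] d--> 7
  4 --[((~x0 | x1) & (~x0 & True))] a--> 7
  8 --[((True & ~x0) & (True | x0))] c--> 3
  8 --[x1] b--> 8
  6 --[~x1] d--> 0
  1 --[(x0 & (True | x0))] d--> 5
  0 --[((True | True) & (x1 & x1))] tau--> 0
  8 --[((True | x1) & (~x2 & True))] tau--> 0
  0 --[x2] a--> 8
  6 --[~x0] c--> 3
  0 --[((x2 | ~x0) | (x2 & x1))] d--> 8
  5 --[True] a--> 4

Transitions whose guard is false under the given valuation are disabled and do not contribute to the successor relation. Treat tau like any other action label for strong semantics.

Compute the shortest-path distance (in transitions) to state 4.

Answer: 2

Analysis:
Layered search for 4:
  Layer 0: {0}
  Layer 1: {5}
  Layer 2: {4}
first hit 4 at d=2 via tau·a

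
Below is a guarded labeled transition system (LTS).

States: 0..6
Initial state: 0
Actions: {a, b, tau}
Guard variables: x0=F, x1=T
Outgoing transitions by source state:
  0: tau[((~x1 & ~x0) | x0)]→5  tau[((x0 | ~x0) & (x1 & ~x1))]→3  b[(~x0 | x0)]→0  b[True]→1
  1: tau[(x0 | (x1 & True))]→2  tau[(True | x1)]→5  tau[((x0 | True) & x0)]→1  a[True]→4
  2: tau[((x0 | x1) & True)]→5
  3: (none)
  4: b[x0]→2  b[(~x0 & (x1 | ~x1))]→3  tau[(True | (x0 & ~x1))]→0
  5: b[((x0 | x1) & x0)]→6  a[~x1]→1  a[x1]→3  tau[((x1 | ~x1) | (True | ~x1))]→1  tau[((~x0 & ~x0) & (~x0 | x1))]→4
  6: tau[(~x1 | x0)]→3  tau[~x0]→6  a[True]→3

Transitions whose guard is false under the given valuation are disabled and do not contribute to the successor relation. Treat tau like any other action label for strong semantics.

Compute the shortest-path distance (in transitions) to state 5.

Answer: 2

Trace:
BFS to 5:
  Layer 0: {0}
  Layer 1: {1}
  Layer 2: {2,4,5}
depth(5)=2, e.g. b·tau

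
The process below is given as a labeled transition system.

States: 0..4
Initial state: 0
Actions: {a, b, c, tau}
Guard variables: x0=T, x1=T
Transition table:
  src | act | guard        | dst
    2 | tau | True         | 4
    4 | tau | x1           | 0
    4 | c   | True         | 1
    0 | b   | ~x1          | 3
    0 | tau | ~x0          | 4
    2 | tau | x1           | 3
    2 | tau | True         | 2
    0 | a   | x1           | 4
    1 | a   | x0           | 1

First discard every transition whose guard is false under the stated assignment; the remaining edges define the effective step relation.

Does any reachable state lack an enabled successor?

Reach set: {0,1,4}
  0: a→4  [1 out]
  1: a→1  [1 out]
  4: c→1  tau→0  [2 out]

Answer: DEADLOCK-FREE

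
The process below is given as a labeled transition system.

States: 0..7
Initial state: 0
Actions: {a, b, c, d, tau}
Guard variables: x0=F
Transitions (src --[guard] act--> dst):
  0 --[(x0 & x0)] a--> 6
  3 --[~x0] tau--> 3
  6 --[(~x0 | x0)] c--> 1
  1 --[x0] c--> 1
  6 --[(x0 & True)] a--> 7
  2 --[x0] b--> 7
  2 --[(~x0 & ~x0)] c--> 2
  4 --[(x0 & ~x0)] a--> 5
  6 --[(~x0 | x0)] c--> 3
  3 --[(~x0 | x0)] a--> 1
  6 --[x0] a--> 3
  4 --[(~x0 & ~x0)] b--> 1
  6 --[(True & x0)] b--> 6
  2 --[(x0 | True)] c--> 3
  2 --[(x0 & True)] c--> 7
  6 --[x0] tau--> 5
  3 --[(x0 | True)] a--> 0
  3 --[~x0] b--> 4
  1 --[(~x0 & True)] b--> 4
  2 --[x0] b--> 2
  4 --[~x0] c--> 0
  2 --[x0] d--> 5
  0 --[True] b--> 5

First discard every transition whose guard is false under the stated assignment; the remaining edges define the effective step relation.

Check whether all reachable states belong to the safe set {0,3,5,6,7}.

Answer: INVARIANT HOLDS

Trace:
Allowed set {0,3,5,6,7}
Reachable = {0,5}
  0: ✓
  5: ✓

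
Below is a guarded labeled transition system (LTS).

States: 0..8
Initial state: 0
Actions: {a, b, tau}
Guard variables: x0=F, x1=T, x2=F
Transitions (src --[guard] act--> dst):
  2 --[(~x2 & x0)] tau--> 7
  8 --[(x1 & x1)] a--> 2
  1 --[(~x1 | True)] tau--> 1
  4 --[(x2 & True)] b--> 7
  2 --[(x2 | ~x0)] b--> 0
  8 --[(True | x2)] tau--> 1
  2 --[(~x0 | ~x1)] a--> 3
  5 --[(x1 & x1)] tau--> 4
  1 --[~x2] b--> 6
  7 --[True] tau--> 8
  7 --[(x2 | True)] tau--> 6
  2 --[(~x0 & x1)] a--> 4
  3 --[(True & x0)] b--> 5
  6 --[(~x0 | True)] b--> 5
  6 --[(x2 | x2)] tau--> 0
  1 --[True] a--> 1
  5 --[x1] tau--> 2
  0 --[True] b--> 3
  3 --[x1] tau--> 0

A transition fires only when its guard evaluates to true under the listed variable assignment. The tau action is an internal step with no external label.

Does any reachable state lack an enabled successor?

Answer: DEADLOCK-FREE

Working:
Reach set: {0,3}
  0: b→3  [deg 1]
  3: tau→0  [deg 1]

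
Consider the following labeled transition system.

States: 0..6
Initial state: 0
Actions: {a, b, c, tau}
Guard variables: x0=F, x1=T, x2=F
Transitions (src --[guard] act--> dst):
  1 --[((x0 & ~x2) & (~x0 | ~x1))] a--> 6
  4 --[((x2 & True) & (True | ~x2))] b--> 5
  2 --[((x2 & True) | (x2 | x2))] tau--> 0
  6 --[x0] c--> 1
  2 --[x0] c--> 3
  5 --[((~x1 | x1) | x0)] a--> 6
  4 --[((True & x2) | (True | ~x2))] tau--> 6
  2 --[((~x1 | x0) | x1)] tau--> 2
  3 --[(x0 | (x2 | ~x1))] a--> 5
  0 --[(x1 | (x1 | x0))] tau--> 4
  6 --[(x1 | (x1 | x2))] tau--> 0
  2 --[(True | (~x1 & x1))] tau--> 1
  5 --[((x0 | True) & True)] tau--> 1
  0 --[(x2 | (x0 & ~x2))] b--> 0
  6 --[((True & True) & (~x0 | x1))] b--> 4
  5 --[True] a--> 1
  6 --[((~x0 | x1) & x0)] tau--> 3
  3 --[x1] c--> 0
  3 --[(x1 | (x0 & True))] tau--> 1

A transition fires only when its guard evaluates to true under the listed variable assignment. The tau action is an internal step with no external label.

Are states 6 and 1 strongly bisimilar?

Answer: NOT BISIMILAR

Analysis:
Compute ~ classes (split until stable):
  round 0: {{0,1,2,3,4,5,6}}
  round 1: {{0,2,4},{1},{3},{5},{6}}
  round 2: {{0},{1},{2},{3},{4},{5},{6}}
Fixed point at round 3; 7 class(es).
[6]={6}  [1]={1}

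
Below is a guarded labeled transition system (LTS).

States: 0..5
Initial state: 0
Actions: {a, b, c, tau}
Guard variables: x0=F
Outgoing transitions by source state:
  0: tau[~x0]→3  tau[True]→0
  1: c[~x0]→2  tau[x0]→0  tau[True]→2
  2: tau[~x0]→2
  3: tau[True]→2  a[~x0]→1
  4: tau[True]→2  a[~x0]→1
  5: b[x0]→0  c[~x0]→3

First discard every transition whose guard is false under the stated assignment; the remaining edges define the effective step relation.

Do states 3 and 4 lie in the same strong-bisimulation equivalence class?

Answer: BISIMILAR

Working:
Refine partition for ~:
  P[0] = {{0,1,2,3,4,5}}
  P[1] = {{0,2},{1},{3,4},{5}}
  P[2] = {{0},{1},{2},{3,4},{5}}
Fixed point at round 3; 5 class(es).
class of 3: {3,4}; class of 4: {3,4}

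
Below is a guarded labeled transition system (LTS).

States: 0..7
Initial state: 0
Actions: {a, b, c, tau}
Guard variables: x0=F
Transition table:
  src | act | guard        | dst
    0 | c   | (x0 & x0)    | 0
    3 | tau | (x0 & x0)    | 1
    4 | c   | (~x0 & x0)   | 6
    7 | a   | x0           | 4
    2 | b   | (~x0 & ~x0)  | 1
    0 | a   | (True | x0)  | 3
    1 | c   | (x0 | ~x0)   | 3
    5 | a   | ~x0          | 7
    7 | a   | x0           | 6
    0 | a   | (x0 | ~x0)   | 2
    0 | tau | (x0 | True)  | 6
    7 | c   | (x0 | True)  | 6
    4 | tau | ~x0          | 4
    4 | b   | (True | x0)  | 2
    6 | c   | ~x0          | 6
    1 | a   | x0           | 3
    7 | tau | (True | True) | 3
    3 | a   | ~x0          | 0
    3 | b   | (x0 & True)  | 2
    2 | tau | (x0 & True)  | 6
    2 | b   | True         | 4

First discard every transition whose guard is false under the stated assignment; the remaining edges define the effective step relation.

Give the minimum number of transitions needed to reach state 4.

Breadth-first toward 4:
  Layer 0: {0}
  Layer 1: {2,3,6}
  Layer 2: {1,4}
depth(4)=2, e.g. a·b

Answer: 2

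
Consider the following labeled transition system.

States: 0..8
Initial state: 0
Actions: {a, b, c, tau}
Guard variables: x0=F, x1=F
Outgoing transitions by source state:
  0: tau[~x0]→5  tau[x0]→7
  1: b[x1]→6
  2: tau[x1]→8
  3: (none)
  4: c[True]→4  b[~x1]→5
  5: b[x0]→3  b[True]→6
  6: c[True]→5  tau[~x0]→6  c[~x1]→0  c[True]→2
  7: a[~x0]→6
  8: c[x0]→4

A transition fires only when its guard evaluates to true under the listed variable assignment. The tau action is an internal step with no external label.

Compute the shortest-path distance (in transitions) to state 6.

Answer: 2

Working:
BFS to 6:
  L0 = {0}
  L1 = {5}
  L2 = {6}
6 enters at depth 2; path tau·b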